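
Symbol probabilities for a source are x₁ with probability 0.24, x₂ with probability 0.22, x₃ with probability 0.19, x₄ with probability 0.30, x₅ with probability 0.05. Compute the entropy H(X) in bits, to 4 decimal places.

H = −Σ pᵢ log₂ pᵢ.
−0.24·log₂(0.24) = 0.4941
−0.22·log₂(0.22) = 0.4806
−0.19·log₂(0.19) = 0.4552
−0.30·log₂(0.30) = 0.5211
−0.05·log₂(0.05) = 0.2161
Sum ≈ 2.1671 → 2.1671 bits.

2.1671 bits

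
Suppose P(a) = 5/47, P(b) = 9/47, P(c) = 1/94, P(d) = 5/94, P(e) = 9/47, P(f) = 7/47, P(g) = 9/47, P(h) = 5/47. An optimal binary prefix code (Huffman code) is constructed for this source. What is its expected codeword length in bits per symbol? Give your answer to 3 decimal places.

2.851 bits/symbol

Repeatedly combine the two least-probable nodes; the expected code length is the sum of the merged weights.
merge 1/94 + 5/94 → 3/47
merge 3/47 + 5/47 → 8/47
merge 5/47 + 7/47 → 12/47
merge 8/47 + 9/47 → 17/47
merge 9/47 + 9/47 → 18/47
merge 12/47 + 17/47 → 29/47
merge 18/47 + 29/47 → 1
L = 3/47 + 8/47 + 12/47 + 17/47 + 18/47 + 29/47 + 1 = 134/47 ≈ 2.851 bits/symbol.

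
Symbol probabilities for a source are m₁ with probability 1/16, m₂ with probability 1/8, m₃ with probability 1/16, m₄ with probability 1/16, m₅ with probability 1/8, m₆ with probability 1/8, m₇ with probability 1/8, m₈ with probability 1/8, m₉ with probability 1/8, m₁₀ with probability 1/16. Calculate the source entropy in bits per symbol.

Each probability is a power of 1/2, so log₂(1/p) is an integer.
H = Σ p·log₂(1/p) = 1/16·4 + 1/8·3 + 1/16·4 + 1/16·4 + 1/8·3 + 1/8·3 + 1/8·3 + 1/8·3 + 1/8·3 + 1/16·4 = 3.25 bits.

3.25 bits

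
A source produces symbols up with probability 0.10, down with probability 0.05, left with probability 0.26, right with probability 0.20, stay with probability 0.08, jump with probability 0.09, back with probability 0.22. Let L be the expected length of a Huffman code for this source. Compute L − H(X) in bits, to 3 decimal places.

Entropy H = −Σ p log₂ p ≈ 2.6027 bits.
Huffman merges: 1/20+2/25→13/100; 9/100+1/10→19/100; 13/100+19/100→8/25; 1/5+11/50→21/50; 13/50+8/25→29/50; 21/50+29/50→1. L = 66/25 ≈ 2.6400.
L − H = 2.6400 − 2.6027 = 0.037 bits.

0.037 bits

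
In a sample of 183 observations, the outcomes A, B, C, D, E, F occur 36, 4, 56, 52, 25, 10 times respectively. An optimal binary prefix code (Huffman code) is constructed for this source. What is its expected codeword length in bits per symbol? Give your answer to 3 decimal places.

Probabilities are the counts divided by 183.
Repeatedly combine the two least-probable nodes; the expected code length is the sum of the merged weights.
merge 4/183 + 10/183 → 14/183
merge 14/183 + 25/183 → 13/61
merge 12/61 + 13/61 → 25/61
merge 52/183 + 56/183 → 36/61
merge 25/61 + 36/61 → 1
L = 14/183 + 13/61 + 25/61 + 36/61 + 1 = 419/183 ≈ 2.290 bits/symbol.

2.290 bits/symbol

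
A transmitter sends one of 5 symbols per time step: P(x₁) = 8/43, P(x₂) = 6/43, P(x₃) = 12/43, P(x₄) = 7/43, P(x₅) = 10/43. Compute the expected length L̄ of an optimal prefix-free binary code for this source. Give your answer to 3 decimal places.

2.302 bits/symbol

Repeatedly combine the two least-probable nodes; the expected code length is the sum of the merged weights.
merge 6/43 + 7/43 → 13/43
merge 8/43 + 10/43 → 18/43
merge 12/43 + 13/43 → 25/43
merge 18/43 + 25/43 → 1
L = 13/43 + 18/43 + 25/43 + 1 = 99/43 ≈ 2.302 bits/symbol.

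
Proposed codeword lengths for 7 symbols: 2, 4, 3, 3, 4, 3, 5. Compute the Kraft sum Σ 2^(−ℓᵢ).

With common denominator 2^5 = 32: Σ 2^(−ℓᵢ) = 8/32 + 2/32 + 4/32 + 4/32 + 2/32 + 4/32 + 1/32 = 25/32 = 0.78125.

0.78125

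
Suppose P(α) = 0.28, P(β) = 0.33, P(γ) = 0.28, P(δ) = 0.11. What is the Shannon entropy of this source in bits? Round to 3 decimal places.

H = −Σ pᵢ log₂ pᵢ.
−0.28·log₂(0.28) = 0.5142
−0.33·log₂(0.33) = 0.5278
−0.28·log₂(0.28) = 0.5142
−0.11·log₂(0.11) = 0.3503
Sum ≈ 1.9065 → 1.907 bits.

1.907 bits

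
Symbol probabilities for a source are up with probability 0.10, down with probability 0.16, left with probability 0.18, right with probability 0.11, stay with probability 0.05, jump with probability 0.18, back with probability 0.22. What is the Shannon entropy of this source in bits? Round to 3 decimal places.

2.693 bits

H = −Σ pᵢ log₂ pᵢ.
−0.10·log₂(0.10) = 0.3322
−0.16·log₂(0.16) = 0.4230
−0.18·log₂(0.18) = 0.4453
−0.11·log₂(0.11) = 0.3503
−0.05·log₂(0.05) = 0.2161
−0.18·log₂(0.18) = 0.4453
−0.22·log₂(0.22) = 0.4806
Sum ≈ 2.6928 → 2.693 bits.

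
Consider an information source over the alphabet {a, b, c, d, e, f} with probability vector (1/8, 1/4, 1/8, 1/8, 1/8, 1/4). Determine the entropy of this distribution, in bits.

2.5 bits

Each probability is a power of 1/2, so log₂(1/p) is an integer.
H = Σ p·log₂(1/p) = 1/8·3 + 1/4·2 + 1/8·3 + 1/8·3 + 1/8·3 + 1/4·2 = 2.5 bits.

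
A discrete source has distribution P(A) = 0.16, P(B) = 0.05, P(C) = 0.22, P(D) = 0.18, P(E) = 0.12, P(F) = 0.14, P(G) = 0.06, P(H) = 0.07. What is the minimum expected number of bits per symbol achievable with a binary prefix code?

Repeatedly combine the two least-probable nodes; the expected code length is the sum of the merged weights.
merge 1/20 + 3/50 → 11/100
merge 7/100 + 11/100 → 9/50
merge 3/25 + 7/50 → 13/50
merge 4/25 + 9/50 → 17/50
merge 9/50 + 11/50 → 2/5
merge 13/50 + 17/50 → 3/5
merge 2/5 + 3/5 → 1
L = 11/100 + 9/50 + 13/50 + 17/50 + 2/5 + 3/5 + 1 = 289/100 = 2.89 bits/symbol.

2.89 bits/symbol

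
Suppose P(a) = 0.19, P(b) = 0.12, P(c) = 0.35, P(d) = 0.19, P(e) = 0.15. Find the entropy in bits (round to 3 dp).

2.218 bits

H = −Σ pᵢ log₂ pᵢ.
−0.19·log₂(0.19) = 0.4552
−0.12·log₂(0.12) = 0.3671
−0.35·log₂(0.35) = 0.5301
−0.19·log₂(0.19) = 0.4552
−0.15·log₂(0.15) = 0.4105
Sum ≈ 2.2182 → 2.218 bits.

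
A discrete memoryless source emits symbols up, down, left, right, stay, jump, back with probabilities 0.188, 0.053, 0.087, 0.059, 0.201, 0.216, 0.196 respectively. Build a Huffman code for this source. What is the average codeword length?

2.695 bits/symbol

Repeatedly combine the two least-probable nodes; the expected code length is the sum of the merged weights.
merge 53/1000 + 59/1000 → 14/125
merge 87/1000 + 14/125 → 199/1000
merge 47/250 + 49/250 → 48/125
merge 199/1000 + 201/1000 → 2/5
merge 27/125 + 48/125 → 3/5
merge 2/5 + 3/5 → 1
L = 14/125 + 199/1000 + 48/125 + 2/5 + 3/5 + 1 = 539/200 = 2.695 bits/symbol.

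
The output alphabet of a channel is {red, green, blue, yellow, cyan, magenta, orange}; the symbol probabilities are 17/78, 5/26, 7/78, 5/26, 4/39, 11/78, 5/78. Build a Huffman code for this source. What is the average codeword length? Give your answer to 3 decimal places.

Repeatedly combine the two least-probable nodes; the expected code length is the sum of the merged weights.
merge 5/78 + 7/78 → 2/13
merge 4/39 + 11/78 → 19/78
merge 2/13 + 5/26 → 9/26
merge 5/26 + 17/78 → 16/39
merge 19/78 + 9/26 → 23/39
merge 16/39 + 23/39 → 1
L = 2/13 + 19/78 + 9/26 + 16/39 + 23/39 + 1 = 107/39 ≈ 2.744 bits/symbol.

2.744 bits/symbol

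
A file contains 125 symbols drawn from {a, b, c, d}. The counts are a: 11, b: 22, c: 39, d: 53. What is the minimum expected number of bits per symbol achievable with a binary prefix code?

Probabilities are the counts divided by 125.
Repeatedly combine the two least-probable nodes; the expected code length is the sum of the merged weights.
merge 11/125 + 22/125 → 33/125
merge 33/125 + 39/125 → 72/125
merge 53/125 + 72/125 → 1
L = 33/125 + 72/125 + 1 = 46/25 = 1.84 bits/symbol.

1.84 bits/symbol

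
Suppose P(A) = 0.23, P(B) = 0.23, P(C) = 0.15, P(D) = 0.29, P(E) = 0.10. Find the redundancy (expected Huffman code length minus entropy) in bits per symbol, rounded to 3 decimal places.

0.014 bits

Entropy H = −Σ p log₂ p ≈ 2.2360 bits.
Huffman merges: 1/10+3/20→1/4; 23/100+23/100→23/50; 1/4+29/100→27/50; 23/50+27/50→1. L = 9/4 ≈ 2.2500.
L − H = 2.2500 − 2.2360 = 0.014 bits.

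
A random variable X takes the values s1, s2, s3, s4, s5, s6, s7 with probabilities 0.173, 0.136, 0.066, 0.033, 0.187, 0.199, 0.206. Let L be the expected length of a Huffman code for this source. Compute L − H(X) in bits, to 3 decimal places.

0.058 bits

Entropy H = −Σ p log₂ p ≈ 2.6359 bits.
Huffman merges: 33/1000+33/500→99/1000; 99/1000+17/125→47/200; 173/1000+187/1000→9/25; 199/1000+103/500→81/200; 47/200+9/25→119/200; 81/200+119/200→1. L = 1347/500 ≈ 2.6940.
L − H = 2.6940 − 2.6359 = 0.058 bits.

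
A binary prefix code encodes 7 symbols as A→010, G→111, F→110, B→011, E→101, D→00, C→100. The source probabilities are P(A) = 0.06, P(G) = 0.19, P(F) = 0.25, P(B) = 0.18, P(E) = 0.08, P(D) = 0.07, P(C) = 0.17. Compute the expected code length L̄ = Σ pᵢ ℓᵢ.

2.93 bits/symbol

L̄ = Σ pᵢ·ℓᵢ = 0.06·3 + 0.19·3 + 0.25·3 + 0.18·3 + 0.08·3 + 0.07·2 + 0.17·3 = 2.93 bits/symbol.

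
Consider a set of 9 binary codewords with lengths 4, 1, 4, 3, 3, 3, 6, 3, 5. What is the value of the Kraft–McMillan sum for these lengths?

With common denominator 2^6 = 64: Σ 2^(−ℓᵢ) = 4/64 + 32/64 + 4/64 + 8/64 + 8/64 + 8/64 + 1/64 + 8/64 + 2/64 = 75/64 = 1.171875.

1.171875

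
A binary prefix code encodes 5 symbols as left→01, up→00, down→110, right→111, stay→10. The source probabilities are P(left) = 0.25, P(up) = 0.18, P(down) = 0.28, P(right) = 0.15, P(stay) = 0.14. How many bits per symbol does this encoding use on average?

2.43 bits/symbol

L̄ = Σ pᵢ·ℓᵢ = 0.25·2 + 0.18·2 + 0.28·3 + 0.15·3 + 0.14·2 = 2.43 bits/symbol.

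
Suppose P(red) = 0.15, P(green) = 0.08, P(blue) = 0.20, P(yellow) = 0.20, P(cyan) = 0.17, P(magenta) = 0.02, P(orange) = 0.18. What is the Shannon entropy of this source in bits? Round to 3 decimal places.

H = −Σ pᵢ log₂ pᵢ.
−0.15·log₂(0.15) = 0.4105
−0.08·log₂(0.08) = 0.2915
−0.20·log₂(0.20) = 0.4644
−0.20·log₂(0.20) = 0.4644
−0.17·log₂(0.17) = 0.4346
−0.02·log₂(0.02) = 0.1129
−0.18·log₂(0.18) = 0.4453
Sum ≈ 2.6236 → 2.624 bits.

2.624 bits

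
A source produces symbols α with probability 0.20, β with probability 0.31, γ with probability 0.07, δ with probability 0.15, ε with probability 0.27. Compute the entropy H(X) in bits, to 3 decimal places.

H = −Σ pᵢ log₂ pᵢ.
−0.20·log₂(0.20) = 0.4644
−0.31·log₂(0.31) = 0.5238
−0.07·log₂(0.07) = 0.2686
−0.15·log₂(0.15) = 0.4105
−0.27·log₂(0.27) = 0.5100
Sum ≈ 2.1773 → 2.177 bits.

2.177 bits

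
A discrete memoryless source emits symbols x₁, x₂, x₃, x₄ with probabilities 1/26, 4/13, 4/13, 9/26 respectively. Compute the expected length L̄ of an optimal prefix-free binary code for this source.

2 bits/symbol

Repeatedly combine the two least-probable nodes; the expected code length is the sum of the merged weights.
merge 1/26 + 4/13 → 9/26
merge 4/13 + 9/26 → 17/26
merge 9/26 + 17/26 → 1
L = 9/26 + 17/26 + 1 = 2 bits/symbol.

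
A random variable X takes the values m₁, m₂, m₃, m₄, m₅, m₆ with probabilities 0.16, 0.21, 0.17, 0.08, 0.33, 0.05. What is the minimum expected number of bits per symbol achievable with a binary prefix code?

2.42 bits/symbol

Repeatedly combine the two least-probable nodes; the expected code length is the sum of the merged weights.
merge 1/20 + 2/25 → 13/100
merge 13/100 + 4/25 → 29/100
merge 17/100 + 21/100 → 19/50
merge 29/100 + 33/100 → 31/50
merge 19/50 + 31/50 → 1
L = 13/100 + 29/100 + 19/50 + 31/50 + 1 = 121/50 = 2.42 bits/symbol.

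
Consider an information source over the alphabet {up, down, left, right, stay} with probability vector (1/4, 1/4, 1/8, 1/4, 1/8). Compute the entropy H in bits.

Each probability is a power of 1/2, so log₂(1/p) is an integer.
H = Σ p·log₂(1/p) = 1/4·2 + 1/4·2 + 1/8·3 + 1/4·2 + 1/8·3 = 2.25 bits.

2.25 bits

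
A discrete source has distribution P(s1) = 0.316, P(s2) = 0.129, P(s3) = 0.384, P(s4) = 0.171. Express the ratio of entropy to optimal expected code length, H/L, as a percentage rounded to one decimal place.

Entropy H = −Σ p log₂ p ≈ 1.8723 bits.
Huffman merges: 129/1000+171/1000→3/10; 3/10+79/250→77/125; 48/125+77/125→1. L = 479/250 ≈ 1.9160.
Efficiency = H/L = 1.8723/1.9160 = 97.7%.

97.7%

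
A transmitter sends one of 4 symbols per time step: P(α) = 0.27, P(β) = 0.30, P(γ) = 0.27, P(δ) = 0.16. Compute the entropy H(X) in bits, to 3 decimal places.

1.964 bits

H = −Σ pᵢ log₂ pᵢ.
−0.27·log₂(0.27) = 0.5100
−0.30·log₂(0.30) = 0.5211
−0.27·log₂(0.27) = 0.5100
−0.16·log₂(0.16) = 0.4230
Sum ≈ 1.9641 → 1.964 bits.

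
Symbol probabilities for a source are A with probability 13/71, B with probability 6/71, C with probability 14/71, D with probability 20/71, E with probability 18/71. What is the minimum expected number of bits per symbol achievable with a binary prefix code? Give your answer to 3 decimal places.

2.268 bits/symbol

Repeatedly combine the two least-probable nodes; the expected code length is the sum of the merged weights.
merge 6/71 + 13/71 → 19/71
merge 14/71 + 18/71 → 32/71
merge 19/71 + 20/71 → 39/71
merge 32/71 + 39/71 → 1
L = 19/71 + 32/71 + 39/71 + 1 = 161/71 ≈ 2.268 bits/symbol.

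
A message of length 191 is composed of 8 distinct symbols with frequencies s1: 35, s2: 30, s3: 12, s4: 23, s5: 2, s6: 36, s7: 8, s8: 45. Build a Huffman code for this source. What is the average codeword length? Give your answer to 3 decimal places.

Probabilities are the counts divided by 191.
Repeatedly combine the two least-probable nodes; the expected code length is the sum of the merged weights.
merge 2/191 + 8/191 → 10/191
merge 10/191 + 12/191 → 22/191
merge 22/191 + 23/191 → 45/191
merge 30/191 + 35/191 → 65/191
merge 36/191 + 45/191 → 81/191
merge 45/191 + 65/191 → 110/191
merge 81/191 + 110/191 → 1
L = 10/191 + 22/191 + 45/191 + 65/191 + 81/191 + 110/191 + 1 = 524/191 ≈ 2.743 bits/symbol.

2.743 bits/symbol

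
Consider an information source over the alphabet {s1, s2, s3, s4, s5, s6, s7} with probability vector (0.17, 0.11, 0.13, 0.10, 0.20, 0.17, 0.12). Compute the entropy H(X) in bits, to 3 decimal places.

2.766 bits

H = −Σ pᵢ log₂ pᵢ.
−0.17·log₂(0.17) = 0.4346
−0.11·log₂(0.11) = 0.3503
−0.13·log₂(0.13) = 0.3826
−0.10·log₂(0.10) = 0.3322
−0.20·log₂(0.20) = 0.4644
−0.17·log₂(0.17) = 0.4346
−0.12·log₂(0.12) = 0.3671
Sum ≈ 2.7658 → 2.766 bits.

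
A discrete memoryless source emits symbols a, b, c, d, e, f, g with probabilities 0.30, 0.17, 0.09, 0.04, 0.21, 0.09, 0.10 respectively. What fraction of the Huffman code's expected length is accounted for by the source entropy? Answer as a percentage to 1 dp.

Entropy H = −Σ p log₂ p ≈ 2.5718 bits.
Huffman merges: 1/25+9/100→13/100; 9/100+1/10→19/100; 13/100+17/100→3/10; 19/100+21/100→2/5; 3/10+3/10→3/5; 2/5+3/5→1. L = 131/50 ≈ 2.6200.
Efficiency = H/L = 2.5718/2.6200 = 98.2%.

98.2%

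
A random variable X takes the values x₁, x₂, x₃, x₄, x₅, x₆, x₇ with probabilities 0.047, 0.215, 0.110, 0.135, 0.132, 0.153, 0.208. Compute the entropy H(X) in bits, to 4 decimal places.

2.6956 bits

H = −Σ pᵢ log₂ pᵢ.
−0.047·log₂(0.047) = 0.2073
−0.215·log₂(0.215) = 0.4768
−0.110·log₂(0.110) = 0.3503
−0.135·log₂(0.135) = 0.3900
−0.132·log₂(0.132) = 0.3856
−0.153·log₂(0.153) = 0.4144
−0.208·log₂(0.208) = 0.4712
Sum ≈ 2.6956 → 2.6956 bits.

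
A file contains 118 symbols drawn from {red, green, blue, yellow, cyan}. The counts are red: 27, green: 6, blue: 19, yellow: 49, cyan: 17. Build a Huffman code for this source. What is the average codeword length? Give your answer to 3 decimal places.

2.136 bits/symbol

Probabilities are the counts divided by 118.
Repeatedly combine the two least-probable nodes; the expected code length is the sum of the merged weights.
merge 3/59 + 17/118 → 23/118
merge 19/118 + 23/118 → 21/59
merge 27/118 + 21/59 → 69/118
merge 49/118 + 69/118 → 1
L = 23/118 + 21/59 + 69/118 + 1 = 126/59 ≈ 2.136 bits/symbol.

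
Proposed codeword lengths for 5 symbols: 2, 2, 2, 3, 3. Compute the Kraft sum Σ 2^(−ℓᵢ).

With common denominator 2^3 = 8: Σ 2^(−ℓᵢ) = 2/8 + 2/8 + 2/8 + 1/8 + 1/8 = 8/8 = 1.

1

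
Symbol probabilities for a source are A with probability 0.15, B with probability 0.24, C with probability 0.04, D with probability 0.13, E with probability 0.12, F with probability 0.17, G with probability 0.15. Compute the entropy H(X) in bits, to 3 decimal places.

2.685 bits

H = −Σ pᵢ log₂ pᵢ.
−0.15·log₂(0.15) = 0.4105
−0.24·log₂(0.24) = 0.4941
−0.04·log₂(0.04) = 0.1858
−0.13·log₂(0.13) = 0.3826
−0.12·log₂(0.12) = 0.3671
−0.17·log₂(0.17) = 0.4346
−0.15·log₂(0.15) = 0.4105
Sum ≈ 2.6853 → 2.685 bits.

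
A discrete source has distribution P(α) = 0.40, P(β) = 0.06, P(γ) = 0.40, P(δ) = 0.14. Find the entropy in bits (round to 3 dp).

1.698 bits

H = −Σ pᵢ log₂ pᵢ.
−0.40·log₂(0.40) = 0.5288
−0.06·log₂(0.06) = 0.2435
−0.40·log₂(0.40) = 0.5288
−0.14·log₂(0.14) = 0.3971
Sum ≈ 1.6982 → 1.698 bits.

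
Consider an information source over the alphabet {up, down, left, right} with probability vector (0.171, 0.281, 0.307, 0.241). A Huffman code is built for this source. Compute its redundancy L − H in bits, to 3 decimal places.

0.032 bits

Entropy H = −Σ p log₂ p ≈ 1.9681 bits.
Huffman merges: 171/1000+241/1000→103/250; 281/1000+307/1000→147/250; 103/250+147/250→1. L = 2 ≈ 2.0000.
L − H = 2.0000 − 1.9681 = 0.032 bits.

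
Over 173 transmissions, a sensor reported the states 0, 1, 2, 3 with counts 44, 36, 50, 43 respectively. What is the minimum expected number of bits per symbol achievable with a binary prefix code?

2 bits/symbol

Probabilities are the counts divided by 173.
Repeatedly combine the two least-probable nodes; the expected code length is the sum of the merged weights.
merge 36/173 + 43/173 → 79/173
merge 44/173 + 50/173 → 94/173
merge 79/173 + 94/173 → 1
L = 79/173 + 94/173 + 1 = 2 bits/symbol.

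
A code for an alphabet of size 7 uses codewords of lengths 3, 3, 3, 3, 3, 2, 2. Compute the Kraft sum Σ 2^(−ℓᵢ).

With common denominator 2^3 = 8: Σ 2^(−ℓᵢ) = 1/8 + 1/8 + 1/8 + 1/8 + 1/8 + 2/8 + 2/8 = 9/8 = 1.125.

1.125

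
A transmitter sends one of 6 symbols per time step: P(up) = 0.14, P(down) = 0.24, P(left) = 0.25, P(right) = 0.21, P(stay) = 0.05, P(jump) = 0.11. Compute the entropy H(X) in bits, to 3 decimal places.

2.430 bits

H = −Σ pᵢ log₂ pᵢ.
−0.14·log₂(0.14) = 0.3971
−0.24·log₂(0.24) = 0.4941
−0.25·log₂(0.25) = 0.5000
−0.21·log₂(0.21) = 0.4728
−0.05·log₂(0.05) = 0.2161
−0.11·log₂(0.11) = 0.3503
Sum ≈ 2.4305 → 2.430 bits.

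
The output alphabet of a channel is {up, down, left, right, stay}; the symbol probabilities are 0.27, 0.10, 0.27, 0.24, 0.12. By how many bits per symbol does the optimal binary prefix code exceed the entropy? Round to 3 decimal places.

Entropy H = −Σ p log₂ p ≈ 2.2134 bits.
Huffman merges: 1/10+3/25→11/50; 11/50+6/25→23/50; 27/100+27/100→27/50; 23/50+27/50→1. L = 111/50 ≈ 2.2200.
L − H = 2.2200 − 2.2134 = 0.007 bits.

0.007 bits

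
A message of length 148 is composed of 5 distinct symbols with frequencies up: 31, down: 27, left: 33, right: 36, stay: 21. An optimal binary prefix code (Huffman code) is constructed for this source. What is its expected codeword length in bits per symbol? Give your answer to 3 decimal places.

Probabilities are the counts divided by 148.
Repeatedly combine the two least-probable nodes; the expected code length is the sum of the merged weights.
merge 21/148 + 27/148 → 12/37
merge 31/148 + 33/148 → 16/37
merge 9/37 + 12/37 → 21/37
merge 16/37 + 21/37 → 1
L = 12/37 + 16/37 + 21/37 + 1 = 86/37 ≈ 2.324 bits/symbol.

2.324 bits/symbol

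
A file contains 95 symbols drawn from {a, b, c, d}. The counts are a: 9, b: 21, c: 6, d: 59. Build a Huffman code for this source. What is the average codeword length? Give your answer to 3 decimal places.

1.537 bits/symbol

Probabilities are the counts divided by 95.
Repeatedly combine the two least-probable nodes; the expected code length is the sum of the merged weights.
merge 6/95 + 9/95 → 3/19
merge 3/19 + 21/95 → 36/95
merge 36/95 + 59/95 → 1
L = 3/19 + 36/95 + 1 = 146/95 ≈ 1.537 bits/symbol.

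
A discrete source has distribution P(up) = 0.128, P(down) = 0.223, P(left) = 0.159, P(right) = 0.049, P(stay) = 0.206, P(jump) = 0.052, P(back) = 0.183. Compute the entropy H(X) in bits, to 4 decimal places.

H = −Σ pᵢ log₂ pᵢ.
−0.128·log₂(0.128) = 0.3796
−0.223·log₂(0.223) = 0.4828
−0.159·log₂(0.159) = 0.4218
−0.049·log₂(0.049) = 0.2132
−0.206·log₂(0.206) = 0.4695
−0.052·log₂(0.052) = 0.2218
−0.183·log₂(0.183) = 0.4484
Sum ≈ 2.6371 → 2.6371 bits.

2.6371 bits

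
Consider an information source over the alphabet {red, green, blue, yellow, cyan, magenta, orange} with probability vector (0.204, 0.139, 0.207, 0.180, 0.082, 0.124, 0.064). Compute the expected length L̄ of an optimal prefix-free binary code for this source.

Repeatedly combine the two least-probable nodes; the expected code length is the sum of the merged weights.
merge 8/125 + 41/500 → 73/500
merge 31/250 + 139/1000 → 263/1000
merge 73/500 + 9/50 → 163/500
merge 51/250 + 207/1000 → 411/1000
merge 263/1000 + 163/500 → 589/1000
merge 411/1000 + 589/1000 → 1
L = 73/500 + 263/1000 + 163/500 + 411/1000 + 589/1000 + 1 = 547/200 = 2.735 bits/symbol.

2.735 bits/symbol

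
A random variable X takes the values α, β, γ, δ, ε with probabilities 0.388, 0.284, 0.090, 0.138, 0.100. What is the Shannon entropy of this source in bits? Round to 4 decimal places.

H = −Σ pᵢ log₂ pᵢ.
−0.388·log₂(0.388) = 0.5300
−0.284·log₂(0.284) = 0.5158
−0.090·log₂(0.090) = 0.3127
−0.138·log₂(0.138) = 0.3943
−0.100·log₂(0.100) = 0.3322
Sum ≈ 2.0849 → 2.0849 bits.

2.0849 bits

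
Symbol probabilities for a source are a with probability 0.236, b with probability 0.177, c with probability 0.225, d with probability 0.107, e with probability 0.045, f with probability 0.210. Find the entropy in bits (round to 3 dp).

H = −Σ pᵢ log₂ pᵢ.
−0.236·log₂(0.236) = 0.4916
−0.177·log₂(0.177) = 0.4422
−0.225·log₂(0.225) = 0.4842
−0.107·log₂(0.107) = 0.3450
−0.045·log₂(0.045) = 0.2013
−0.210·log₂(0.210) = 0.4728
Sum ≈ 2.4372 → 2.437 bits.

2.437 bits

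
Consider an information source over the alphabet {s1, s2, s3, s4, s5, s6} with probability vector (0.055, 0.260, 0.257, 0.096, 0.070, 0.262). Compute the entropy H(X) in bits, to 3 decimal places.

H = −Σ pᵢ log₂ pᵢ.
−0.055·log₂(0.055) = 0.2301
−0.260·log₂(0.260) = 0.5053
−0.257·log₂(0.257) = 0.5038
−0.096·log₂(0.096) = 0.3246
−0.070·log₂(0.070) = 0.2686
−0.262·log₂(0.262) = 0.5063
Sum ≈ 2.3386 → 2.339 bits.

2.339 bits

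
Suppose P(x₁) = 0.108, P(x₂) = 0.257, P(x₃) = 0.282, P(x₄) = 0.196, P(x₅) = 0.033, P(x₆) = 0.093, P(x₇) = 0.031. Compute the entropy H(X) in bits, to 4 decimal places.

H = −Σ pᵢ log₂ pᵢ.
−0.108·log₂(0.108) = 0.3468
−0.257·log₂(0.257) = 0.5038
−0.282·log₂(0.282) = 0.5150
−0.196·log₂(0.196) = 0.4608
−0.033·log₂(0.033) = 0.1624
−0.093·log₂(0.093) = 0.3187
−0.031·log₂(0.031) = 0.1554
Sum ≈ 2.4628 → 2.4628 bits.

2.4628 bits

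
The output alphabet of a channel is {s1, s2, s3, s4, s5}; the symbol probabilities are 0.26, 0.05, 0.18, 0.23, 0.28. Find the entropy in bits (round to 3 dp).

H = −Σ pᵢ log₂ pᵢ.
−0.26·log₂(0.26) = 0.5053
−0.05·log₂(0.05) = 0.2161
−0.18·log₂(0.18) = 0.4453
−0.23·log₂(0.23) = 0.4877
−0.28·log₂(0.28) = 0.5142
Sum ≈ 2.1686 → 2.169 bits.

2.169 bits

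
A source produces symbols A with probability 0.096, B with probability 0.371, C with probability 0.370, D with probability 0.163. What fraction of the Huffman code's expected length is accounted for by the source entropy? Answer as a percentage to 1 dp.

Entropy H = −Σ p log₂ p ≈ 1.8126 bits.
Huffman merges: 12/125+163/1000→259/1000; 259/1000+37/100→629/1000; 371/1000+629/1000→1. L = 236/125 ≈ 1.8880.
Efficiency = H/L = 1.8126/1.8880 = 96.0%.

96.0%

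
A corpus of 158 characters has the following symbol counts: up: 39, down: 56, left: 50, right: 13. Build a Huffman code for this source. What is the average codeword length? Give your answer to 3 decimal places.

1.975 bits/symbol

Probabilities are the counts divided by 158.
Repeatedly combine the two least-probable nodes; the expected code length is the sum of the merged weights.
merge 13/158 + 39/158 → 26/79
merge 25/79 + 26/79 → 51/79
merge 28/79 + 51/79 → 1
L = 26/79 + 51/79 + 1 = 156/79 ≈ 1.975 bits/symbol.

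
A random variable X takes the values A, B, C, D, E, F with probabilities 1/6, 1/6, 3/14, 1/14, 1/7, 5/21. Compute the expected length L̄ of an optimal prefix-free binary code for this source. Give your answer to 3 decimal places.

Repeatedly combine the two least-probable nodes; the expected code length is the sum of the merged weights.
merge 1/14 + 1/7 → 3/14
merge 1/6 + 1/6 → 1/3
merge 3/14 + 3/14 → 3/7
merge 5/21 + 1/3 → 4/7
merge 3/7 + 4/7 → 1
L = 3/14 + 1/3 + 3/7 + 4/7 + 1 = 107/42 ≈ 2.548 bits/symbol.

2.548 bits/symbol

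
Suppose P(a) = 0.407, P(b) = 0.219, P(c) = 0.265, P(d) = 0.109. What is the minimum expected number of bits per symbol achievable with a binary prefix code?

Repeatedly combine the two least-probable nodes; the expected code length is the sum of the merged weights.
merge 109/1000 + 219/1000 → 41/125
merge 53/200 + 41/125 → 593/1000
merge 407/1000 + 593/1000 → 1
L = 41/125 + 593/1000 + 1 = 1921/1000 = 1.921 bits/symbol.

1.921 bits/symbol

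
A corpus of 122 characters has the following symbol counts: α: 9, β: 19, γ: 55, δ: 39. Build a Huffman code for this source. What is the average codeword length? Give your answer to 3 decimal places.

1.779 bits/symbol

Probabilities are the counts divided by 122.
Repeatedly combine the two least-probable nodes; the expected code length is the sum of the merged weights.
merge 9/122 + 19/122 → 14/61
merge 14/61 + 39/122 → 67/122
merge 55/122 + 67/122 → 1
L = 14/61 + 67/122 + 1 = 217/122 ≈ 1.779 bits/symbol.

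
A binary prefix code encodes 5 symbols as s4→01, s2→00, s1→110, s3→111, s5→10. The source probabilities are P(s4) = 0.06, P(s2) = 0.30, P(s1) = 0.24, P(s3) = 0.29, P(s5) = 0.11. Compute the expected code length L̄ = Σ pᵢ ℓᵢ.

L̄ = Σ pᵢ·ℓᵢ = 0.06·2 + 0.30·2 + 0.24·3 + 0.29·3 + 0.11·2 = 2.53 bits/symbol.

2.53 bits/symbol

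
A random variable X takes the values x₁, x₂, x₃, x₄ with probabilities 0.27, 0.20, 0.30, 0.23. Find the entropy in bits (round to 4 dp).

H = −Σ pᵢ log₂ pᵢ.
−0.27·log₂(0.27) = 0.5100
−0.20·log₂(0.20) = 0.4644
−0.30·log₂(0.30) = 0.5211
−0.23·log₂(0.23) = 0.4877
Sum ≈ 1.9832 → 1.9832 bits.

1.9832 bits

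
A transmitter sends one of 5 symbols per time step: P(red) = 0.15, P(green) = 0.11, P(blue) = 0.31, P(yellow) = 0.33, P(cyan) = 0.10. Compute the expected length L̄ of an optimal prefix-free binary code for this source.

Repeatedly combine the two least-probable nodes; the expected code length is the sum of the merged weights.
merge 1/10 + 11/100 → 21/100
merge 3/20 + 21/100 → 9/25
merge 31/100 + 33/100 → 16/25
merge 9/25 + 16/25 → 1
L = 21/100 + 9/25 + 16/25 + 1 = 221/100 = 2.21 bits/symbol.

2.21 bits/symbol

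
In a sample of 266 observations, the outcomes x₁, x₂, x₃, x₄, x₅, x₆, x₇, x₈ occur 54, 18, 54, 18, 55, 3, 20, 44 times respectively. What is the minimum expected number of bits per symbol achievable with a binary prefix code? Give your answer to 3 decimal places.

2.812 bits/symbol

Probabilities are the counts divided by 266.
Repeatedly combine the two least-probable nodes; the expected code length is the sum of the merged weights.
merge 3/266 + 9/133 → 3/38
merge 9/133 + 10/133 → 1/7
merge 3/38 + 1/7 → 59/266
merge 22/133 + 27/133 → 7/19
merge 27/133 + 55/266 → 109/266
merge 59/266 + 7/19 → 157/266
merge 109/266 + 157/266 → 1
L = 3/38 + 1/7 + 59/266 + 7/19 + 109/266 + 157/266 + 1 = 374/133 ≈ 2.812 bits/symbol.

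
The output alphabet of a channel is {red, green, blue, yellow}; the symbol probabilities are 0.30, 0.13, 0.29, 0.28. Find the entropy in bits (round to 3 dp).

H = −Σ pᵢ log₂ pᵢ.
−0.30·log₂(0.30) = 0.5211
−0.13·log₂(0.13) = 0.3826
−0.29·log₂(0.29) = 0.5179
−0.28·log₂(0.28) = 0.5142
Sum ≈ 1.9359 → 1.936 bits.

1.936 bits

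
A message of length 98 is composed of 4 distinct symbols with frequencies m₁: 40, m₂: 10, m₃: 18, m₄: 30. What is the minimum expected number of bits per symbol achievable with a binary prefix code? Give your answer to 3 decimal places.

Probabilities are the counts divided by 98.
Repeatedly combine the two least-probable nodes; the expected code length is the sum of the merged weights.
merge 5/49 + 9/49 → 2/7
merge 2/7 + 15/49 → 29/49
merge 20/49 + 29/49 → 1
L = 2/7 + 29/49 + 1 = 92/49 ≈ 1.878 bits/symbol.

1.878 bits/symbol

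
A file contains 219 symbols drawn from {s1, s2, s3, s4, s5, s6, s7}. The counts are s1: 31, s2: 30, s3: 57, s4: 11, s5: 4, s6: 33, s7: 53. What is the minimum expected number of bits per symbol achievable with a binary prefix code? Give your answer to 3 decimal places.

2.566 bits/symbol

Probabilities are the counts divided by 219.
Repeatedly combine the two least-probable nodes; the expected code length is the sum of the merged weights.
merge 4/219 + 11/219 → 5/73
merge 5/73 + 10/73 → 15/73
merge 31/219 + 11/73 → 64/219
merge 15/73 + 53/219 → 98/219
merge 19/73 + 64/219 → 121/219
merge 98/219 + 121/219 → 1
L = 5/73 + 15/73 + 64/219 + 98/219 + 121/219 + 1 = 562/219 ≈ 2.566 bits/symbol.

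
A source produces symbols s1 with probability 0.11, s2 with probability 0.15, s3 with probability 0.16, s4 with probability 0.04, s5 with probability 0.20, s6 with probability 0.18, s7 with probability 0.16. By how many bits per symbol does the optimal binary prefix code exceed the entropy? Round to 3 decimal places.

0.068 bits

Entropy H = −Σ p log₂ p ≈ 2.7023 bits.
Huffman merges: 1/25+11/100→3/20; 3/20+3/20→3/10; 4/25+4/25→8/25; 9/50+1/5→19/50; 3/10+8/25→31/50; 19/50+31/50→1. L = 277/100 ≈ 2.7700.
L − H = 2.7700 − 2.7023 = 0.068 bits.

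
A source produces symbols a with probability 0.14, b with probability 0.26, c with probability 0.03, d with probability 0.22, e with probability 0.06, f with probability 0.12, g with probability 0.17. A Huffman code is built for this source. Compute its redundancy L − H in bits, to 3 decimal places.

0.030 bits

Entropy H = −Σ p log₂ p ≈ 2.5799 bits.
Huffman merges: 3/100+3/50→9/100; 9/100+3/25→21/100; 7/50+17/100→31/100; 21/100+11/50→43/100; 13/50+31/100→57/100; 43/100+57/100→1. L = 261/100 ≈ 2.6100.
L − H = 2.6100 − 2.5799 = 0.030 bits.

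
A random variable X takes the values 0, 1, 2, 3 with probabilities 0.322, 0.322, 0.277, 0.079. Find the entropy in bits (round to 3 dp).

H = −Σ pᵢ log₂ pᵢ.
−0.322·log₂(0.322) = 0.5264
−0.322·log₂(0.322) = 0.5264
−0.277·log₂(0.277) = 0.5130
−0.079·log₂(0.079) = 0.2893
Sum ≈ 1.8552 → 1.855 bits.

1.855 bits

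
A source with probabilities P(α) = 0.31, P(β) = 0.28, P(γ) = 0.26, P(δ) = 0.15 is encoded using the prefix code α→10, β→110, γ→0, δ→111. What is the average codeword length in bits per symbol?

2.17 bits/symbol

L̄ = Σ pᵢ·ℓᵢ = 0.31·2 + 0.28·3 + 0.26·1 + 0.15·3 = 2.17 bits/symbol.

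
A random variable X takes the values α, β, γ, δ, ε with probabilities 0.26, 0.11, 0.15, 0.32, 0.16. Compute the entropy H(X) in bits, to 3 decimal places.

2.215 bits

H = −Σ pᵢ log₂ pᵢ.
−0.26·log₂(0.26) = 0.5053
−0.11·log₂(0.11) = 0.3503
−0.15·log₂(0.15) = 0.4105
−0.32·log₂(0.32) = 0.5260
−0.16·log₂(0.16) = 0.4230
Sum ≈ 2.2152 → 2.215 bits.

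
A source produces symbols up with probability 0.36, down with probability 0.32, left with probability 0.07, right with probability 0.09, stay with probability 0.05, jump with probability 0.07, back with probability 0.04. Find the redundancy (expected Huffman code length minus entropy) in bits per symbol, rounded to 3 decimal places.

0.062 bits

Entropy H = −Σ p log₂ p ≈ 2.3083 bits.
Huffman merges: 1/25+1/20→9/100; 7/100+7/100→7/50; 9/100+9/100→9/50; 7/50+9/50→8/25; 8/25+8/25→16/25; 9/25+16/25→1. L = 237/100 ≈ 2.3700.
L − H = 2.3700 − 2.3083 = 0.062 bits.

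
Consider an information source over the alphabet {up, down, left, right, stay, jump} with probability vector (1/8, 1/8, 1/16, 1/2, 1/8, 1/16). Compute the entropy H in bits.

Each probability is a power of 1/2, so log₂(1/p) is an integer.
H = Σ p·log₂(1/p) = 1/8·3 + 1/8·3 + 1/16·4 + 1/2·1 + 1/8·3 + 1/16·4 = 2.125 bits.

2.125 bits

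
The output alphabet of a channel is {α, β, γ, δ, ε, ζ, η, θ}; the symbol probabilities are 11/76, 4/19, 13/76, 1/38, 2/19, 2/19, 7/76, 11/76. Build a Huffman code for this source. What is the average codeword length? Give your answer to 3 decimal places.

2.908 bits/symbol

Repeatedly combine the two least-probable nodes; the expected code length is the sum of the merged weights.
merge 1/38 + 7/76 → 9/76
merge 2/19 + 2/19 → 4/19
merge 9/76 + 11/76 → 5/19
merge 11/76 + 13/76 → 6/19
merge 4/19 + 4/19 → 8/19
merge 5/19 + 6/19 → 11/19
merge 8/19 + 11/19 → 1
L = 9/76 + 4/19 + 5/19 + 6/19 + 8/19 + 11/19 + 1 = 221/76 ≈ 2.908 bits/symbol.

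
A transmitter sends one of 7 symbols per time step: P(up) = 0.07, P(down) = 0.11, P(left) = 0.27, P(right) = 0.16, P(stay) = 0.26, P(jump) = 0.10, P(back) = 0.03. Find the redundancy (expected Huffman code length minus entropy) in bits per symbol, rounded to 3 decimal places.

0.029 bits

Entropy H = −Σ p log₂ p ≈ 2.5411 bits.
Huffman merges: 3/100+7/100→1/10; 1/10+1/10→1/5; 11/100+4/25→27/100; 1/5+13/50→23/50; 27/100+27/100→27/50; 23/50+27/50→1. L = 257/100 ≈ 2.5700.
L − H = 2.5700 − 2.5411 = 0.029 bits.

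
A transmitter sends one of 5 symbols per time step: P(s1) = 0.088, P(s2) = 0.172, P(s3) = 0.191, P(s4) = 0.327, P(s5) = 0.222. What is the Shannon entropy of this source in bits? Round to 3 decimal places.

2.211 bits

H = −Σ pᵢ log₂ pᵢ.
−0.088·log₂(0.088) = 0.3086
−0.172·log₂(0.172) = 0.4368
−0.191·log₂(0.191) = 0.4562
−0.327·log₂(0.327) = 0.5273
−0.222·log₂(0.222) = 0.4820
Sum ≈ 2.2109 → 2.211 bits.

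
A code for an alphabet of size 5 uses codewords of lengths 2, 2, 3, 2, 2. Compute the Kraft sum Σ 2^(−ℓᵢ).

With common denominator 2^3 = 8: Σ 2^(−ℓᵢ) = 2/8 + 2/8 + 1/8 + 2/8 + 2/8 = 9/8 = 1.125.

1.125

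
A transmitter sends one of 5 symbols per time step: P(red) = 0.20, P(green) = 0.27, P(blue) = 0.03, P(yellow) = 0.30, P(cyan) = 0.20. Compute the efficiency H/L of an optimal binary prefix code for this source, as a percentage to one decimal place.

Entropy H = −Σ p log₂ p ≈ 2.1116 bits.
Huffman merges: 3/100+1/5→23/100; 1/5+23/100→43/100; 27/100+3/10→57/100; 43/100+57/100→1. L = 223/100 ≈ 2.2300.
Efficiency = H/L = 2.1116/2.2300 = 94.7%.

94.7%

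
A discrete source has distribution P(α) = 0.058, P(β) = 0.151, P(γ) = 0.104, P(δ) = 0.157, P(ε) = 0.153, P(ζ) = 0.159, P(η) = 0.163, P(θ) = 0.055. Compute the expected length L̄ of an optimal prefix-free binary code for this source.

2.95 bits/symbol

Repeatedly combine the two least-probable nodes; the expected code length is the sum of the merged weights.
merge 11/200 + 29/500 → 113/1000
merge 13/125 + 113/1000 → 217/1000
merge 151/1000 + 153/1000 → 38/125
merge 157/1000 + 159/1000 → 79/250
merge 163/1000 + 217/1000 → 19/50
merge 38/125 + 79/250 → 31/50
merge 19/50 + 31/50 → 1
L = 113/1000 + 217/1000 + 38/125 + 79/250 + 19/50 + 31/50 + 1 = 59/20 = 2.95 bits/symbol.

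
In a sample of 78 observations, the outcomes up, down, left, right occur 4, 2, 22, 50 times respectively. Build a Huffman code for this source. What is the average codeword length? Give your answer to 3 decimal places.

1.436 bits/symbol

Probabilities are the counts divided by 78.
Repeatedly combine the two least-probable nodes; the expected code length is the sum of the merged weights.
merge 1/39 + 2/39 → 1/13
merge 1/13 + 11/39 → 14/39
merge 14/39 + 25/39 → 1
L = 1/13 + 14/39 + 1 = 56/39 ≈ 1.436 bits/symbol.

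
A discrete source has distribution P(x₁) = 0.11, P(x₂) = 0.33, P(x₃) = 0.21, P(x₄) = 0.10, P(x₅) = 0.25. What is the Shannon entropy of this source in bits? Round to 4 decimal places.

2.1831 bits

H = −Σ pᵢ log₂ pᵢ.
−0.11·log₂(0.11) = 0.3503
−0.33·log₂(0.33) = 0.5278
−0.21·log₂(0.21) = 0.4728
−0.10·log₂(0.10) = 0.3322
−0.25·log₂(0.25) = 0.5000
Sum ≈ 2.1831 → 2.1831 bits.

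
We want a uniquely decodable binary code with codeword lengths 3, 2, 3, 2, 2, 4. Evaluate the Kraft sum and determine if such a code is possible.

With common denominator 2^4 = 16: Σ 2^(−ℓᵢ) = 2/16 + 4/16 + 2/16 + 4/16 + 4/16 + 1/16 = 17/16 = 1.0625.
Kraft's inequality requires Σ ≤ 1; here Σ = 1.0625 > 1, so no such prefix code exists.

1.0625; no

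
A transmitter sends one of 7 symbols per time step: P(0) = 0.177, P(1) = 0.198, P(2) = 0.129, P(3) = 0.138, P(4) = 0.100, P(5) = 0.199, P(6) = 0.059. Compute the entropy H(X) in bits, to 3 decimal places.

H = −Σ pᵢ log₂ pᵢ.
−0.177·log₂(0.177) = 0.4422
−0.198·log₂(0.198) = 0.4626
−0.129·log₂(0.129) = 0.3811
−0.138·log₂(0.138) = 0.3943
−0.100·log₂(0.100) = 0.3322
−0.199·log₂(0.199) = 0.4635
−0.059·log₂(0.059) = 0.2409
Sum ≈ 2.7168 → 2.717 bits.

2.717 bits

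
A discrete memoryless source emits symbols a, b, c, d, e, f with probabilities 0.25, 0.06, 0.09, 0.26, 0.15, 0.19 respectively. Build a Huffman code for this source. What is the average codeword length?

2.45 bits/symbol

Repeatedly combine the two least-probable nodes; the expected code length is the sum of the merged weights.
merge 3/50 + 9/100 → 3/20
merge 3/20 + 3/20 → 3/10
merge 19/100 + 1/4 → 11/25
merge 13/50 + 3/10 → 14/25
merge 11/25 + 14/25 → 1
L = 3/20 + 3/10 + 11/25 + 14/25 + 1 = 49/20 = 2.45 bits/symbol.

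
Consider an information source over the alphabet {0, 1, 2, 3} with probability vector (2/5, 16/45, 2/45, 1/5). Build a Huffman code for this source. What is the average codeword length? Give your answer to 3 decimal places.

Repeatedly combine the two least-probable nodes; the expected code length is the sum of the merged weights.
merge 2/45 + 1/5 → 11/45
merge 11/45 + 16/45 → 3/5
merge 2/5 + 3/5 → 1
L = 11/45 + 3/5 + 1 = 83/45 ≈ 1.844 bits/symbol.

1.844 bits/symbol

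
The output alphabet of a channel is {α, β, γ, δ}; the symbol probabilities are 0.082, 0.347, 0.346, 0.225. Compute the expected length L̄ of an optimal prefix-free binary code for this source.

Repeatedly combine the two least-probable nodes; the expected code length is the sum of the merged weights.
merge 41/500 + 9/40 → 307/1000
merge 307/1000 + 173/500 → 653/1000
merge 347/1000 + 653/1000 → 1
L = 307/1000 + 653/1000 + 1 = 49/25 = 1.96 bits/symbol.

1.96 bits/symbol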